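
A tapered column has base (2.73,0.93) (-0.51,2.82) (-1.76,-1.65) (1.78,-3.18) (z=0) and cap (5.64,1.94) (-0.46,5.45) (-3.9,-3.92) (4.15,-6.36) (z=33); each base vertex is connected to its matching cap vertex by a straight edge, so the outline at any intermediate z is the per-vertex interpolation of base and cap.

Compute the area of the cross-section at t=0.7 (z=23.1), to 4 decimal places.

Area at t=0.7: 49.9362

Cross-section at t=0.7: each vertex is (1-t)·p0[i] + t·p1[i].
  v1: (1-0.7)·(2.73,0.93) + 0.7·(5.64,1.94) = (4.7670,1.6370)
  v2: (1-0.7)·(-0.51,2.82) + 0.7·(-0.46,5.45) = (-0.4750,4.6610)
  v3: (1-0.7)·(-1.76,-1.65) + 0.7·(-3.9,-3.92) = (-3.2580,-3.2390)
  v4: (1-0.7)·(1.78,-3.18) + 0.7·(4.15,-6.36) = (3.4390,-5.4060)
Shoelace sum Σ(x_i·y_{i+1} − x_{i+1}·y_i):
  i=1: 4.7670·4.6610 − -0.4750·1.6370 = +22.9966 (running +22.9966)
  i=2: -0.4750·-3.2390 − -3.2580·4.6610 = +16.7241 (running +39.7206)
  i=3: -3.2580·-5.4060 − 3.4390·-3.2390 = +28.7517 (running +68.4723)
  i=4: 3.4390·1.6370 − 4.7670·-5.4060 = +31.4000 (running +99.8723)
Area = |Σ|/2 = |99.8723|/2 = 49.9362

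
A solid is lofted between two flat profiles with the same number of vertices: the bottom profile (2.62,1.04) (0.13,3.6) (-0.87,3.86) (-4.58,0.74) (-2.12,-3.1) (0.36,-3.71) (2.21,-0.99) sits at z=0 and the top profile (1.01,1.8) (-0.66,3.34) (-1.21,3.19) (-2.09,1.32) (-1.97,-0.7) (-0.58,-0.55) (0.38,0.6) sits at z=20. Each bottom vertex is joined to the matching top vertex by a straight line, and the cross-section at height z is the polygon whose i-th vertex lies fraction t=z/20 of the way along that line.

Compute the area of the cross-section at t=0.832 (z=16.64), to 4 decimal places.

Cross-section at t=0.832: each vertex is (1-t)·p0[i] + t·p1[i].
  v1: (1-0.832)·(2.62,1.04) + 0.832·(1.01,1.8) = (1.2805,1.6723)
  v2: (1-0.832)·(0.13,3.6) + 0.832·(-0.66,3.34) = (-0.5273,3.3837)
  v3: (1-0.832)·(-0.87,3.86) + 0.832·(-1.21,3.19) = (-1.1529,3.3026)
  v4: (1-0.832)·(-4.58,0.74) + 0.832·(-2.09,1.32) = (-2.5083,1.2226)
  v5: (1-0.832)·(-2.12,-3.1) + 0.832·(-1.97,-0.7) = (-1.9952,-1.1032)
  v6: (1-0.832)·(0.36,-3.71) + 0.832·(-0.58,-0.55) = (-0.4221,-1.0809)
  v7: (1-0.832)·(2.21,-0.99) + 0.832·(0.38,0.6) = (0.6874,0.3329)
Shoelace sum Σ(x_i·y_{i+1} − x_{i+1}·y_i):
  i=1: 1.2805·3.3837 − -0.5273·1.6723 = +5.2145 (running +5.2145)
  i=2: -0.5273·3.3026 − -1.1529·3.3837 = +2.1596 (running +7.3741)
  i=3: -1.1529·1.2226 − -2.5083·3.3026 = +6.8744 (running +14.2485)
  i=4: -2.5083·-1.1032 − -1.9952·1.2226 = +5.2064 (running +19.4550)
  i=5: -1.9952·-1.0809 − -0.4221·-1.1032 = +1.6909 (running +21.1459)
  i=6: -0.4221·0.3329 − 0.6874·-1.0809 = +0.6025 (running +21.7484)
  i=7: 0.6874·1.6723 − 1.2805·0.3329 = +0.7234 (running +22.4718)
Area = |Σ|/2 = |22.4718|/2 = 11.2359

Area at t=0.832: 11.2359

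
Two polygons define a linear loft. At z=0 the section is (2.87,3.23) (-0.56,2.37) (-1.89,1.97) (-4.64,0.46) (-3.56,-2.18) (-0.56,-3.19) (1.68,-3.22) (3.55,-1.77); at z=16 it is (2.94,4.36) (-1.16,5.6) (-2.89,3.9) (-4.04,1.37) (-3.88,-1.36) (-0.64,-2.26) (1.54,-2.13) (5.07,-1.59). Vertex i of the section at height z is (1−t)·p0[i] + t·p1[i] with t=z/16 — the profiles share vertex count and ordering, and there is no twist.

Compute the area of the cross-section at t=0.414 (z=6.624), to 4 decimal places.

Cross-section at t=0.414: each vertex is (1-t)·p0[i] + t·p1[i].
  v1: (1-0.414)·(2.87,3.23) + 0.414·(2.94,4.36) = (2.8990,3.6978)
  v2: (1-0.414)·(-0.56,2.37) + 0.414·(-1.16,5.6) = (-0.8084,3.7072)
  v3: (1-0.414)·(-1.89,1.97) + 0.414·(-2.89,3.9) = (-2.3040,2.7690)
  v4: (1-0.414)·(-4.64,0.46) + 0.414·(-4.04,1.37) = (-4.3916,0.8367)
  v5: (1-0.414)·(-3.56,-2.18) + 0.414·(-3.88,-1.36) = (-3.6925,-1.8405)
  v6: (1-0.414)·(-0.56,-3.19) + 0.414·(-0.64,-2.26) = (-0.5931,-2.8050)
  v7: (1-0.414)·(1.68,-3.22) + 0.414·(1.54,-2.13) = (1.6220,-2.7687)
  v8: (1-0.414)·(3.55,-1.77) + 0.414·(5.07,-1.59) = (4.1793,-1.6955)
Shoelace sum Σ(x_i·y_{i+1} − x_{i+1}·y_i):
  i=1: 2.8990·3.7072 − -0.8084·3.6978 = +13.7365 (running +13.7365)
  i=2: -0.8084·2.7690 − -2.3040·3.7072 = +6.3030 (running +20.0394)
  i=3: -2.3040·0.8367 − -4.3916·2.7690 = +10.2326 (running +30.2720)
  i=4: -4.3916·-1.8405 − -3.6925·0.8367 = +11.1725 (running +41.4445)
  i=5: -3.6925·-2.8050 − -0.5931·-1.8405 = +9.2657 (running +50.7102)
  i=6: -0.5931·-2.7687 − 1.6220·-2.8050 = +6.1920 (running +56.9022)
  i=7: 1.6220·-1.6955 − 4.1793·-2.7687 = +8.8212 (running +65.7234)
  i=8: 4.1793·3.6978 − 2.8990·-1.6955 = +20.3694 (running +86.0927)
Area = |Σ|/2 = |86.0927|/2 = 43.0464

Area at t=0.414: 43.0464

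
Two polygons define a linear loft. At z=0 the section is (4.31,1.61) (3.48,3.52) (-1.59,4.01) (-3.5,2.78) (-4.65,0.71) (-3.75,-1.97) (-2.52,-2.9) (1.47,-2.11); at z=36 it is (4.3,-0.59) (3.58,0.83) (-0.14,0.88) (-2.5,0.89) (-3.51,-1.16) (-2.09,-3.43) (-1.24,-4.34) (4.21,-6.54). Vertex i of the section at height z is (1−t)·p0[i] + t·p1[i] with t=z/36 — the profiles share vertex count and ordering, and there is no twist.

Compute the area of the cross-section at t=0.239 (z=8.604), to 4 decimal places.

Cross-section at t=0.239: each vertex is (1-t)·p0[i] + t·p1[i].
  v1: (1-0.239)·(4.31,1.61) + 0.239·(4.3,-0.59) = (4.3076,1.0842)
  v2: (1-0.239)·(3.48,3.52) + 0.239·(3.58,0.83) = (3.5039,2.8771)
  v3: (1-0.239)·(-1.59,4.01) + 0.239·(-0.14,0.88) = (-1.2435,3.2619)
  v4: (1-0.239)·(-3.5,2.78) + 0.239·(-2.5,0.89) = (-3.2610,2.3283)
  v5: (1-0.239)·(-4.65,0.71) + 0.239·(-3.51,-1.16) = (-4.3775,0.2631)
  v6: (1-0.239)·(-3.75,-1.97) + 0.239·(-2.09,-3.43) = (-3.3533,-2.3189)
  v7: (1-0.239)·(-2.52,-2.9) + 0.239·(-1.24,-4.34) = (-2.2141,-3.2442)
  v8: (1-0.239)·(1.47,-2.11) + 0.239·(4.21,-6.54) = (2.1249,-3.1688)
Shoelace sum Σ(x_i·y_{i+1} − x_{i+1}·y_i):
  i=1: 4.3076·2.8771 − 3.5039·1.0842 = +8.5945 (running +8.5945)
  i=2: 3.5039·3.2619 − -1.2435·2.8771 = +15.0070 (running +23.6014)
  i=3: -1.2435·2.3283 − -3.2610·3.2619 = +7.7420 (running +31.3435)
  i=4: -3.2610·0.2631 − -4.3775·2.3283 = +9.3343 (running +40.6778)
  i=5: -4.3775·-2.3189 − -3.3533·0.2631 = +11.0334 (running +51.7112)
  i=6: -3.3533·-3.2442 − -2.2141·-2.3189 = +5.7442 (running +57.4554)
  i=7: -2.2141·-3.1688 − 2.1249·-3.2442 = +13.9093 (running +71.3647)
  i=8: 2.1249·1.0842 − 4.3076·-3.1688 = +15.9536 (running +87.3183)
Area = |Σ|/2 = |87.3183|/2 = 43.6591

Area at t=0.239: 43.6591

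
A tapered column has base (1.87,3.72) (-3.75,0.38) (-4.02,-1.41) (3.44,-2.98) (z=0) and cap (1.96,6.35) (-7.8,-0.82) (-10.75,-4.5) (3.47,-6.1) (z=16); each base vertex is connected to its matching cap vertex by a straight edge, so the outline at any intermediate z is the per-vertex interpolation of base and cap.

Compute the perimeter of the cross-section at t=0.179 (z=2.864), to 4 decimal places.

Cross-section at t=0.179: each vertex is (1-t)·p0[i] + t·p1[i].
  v1: (1-0.179)·(1.87,3.72) + 0.179·(1.96,6.35) = (1.8861,4.1908)
  v2: (1-0.179)·(-3.75,0.38) + 0.179·(-7.8,-0.82) = (-4.4749,0.1652)
  v3: (1-0.179)·(-4.02,-1.41) + 0.179·(-10.75,-4.5) = (-5.2247,-1.9631)
  v4: (1-0.179)·(3.44,-2.98) + 0.179·(3.47,-6.1) = (3.4454,-3.5385)
Perimeter = Σ |v_{i+1} − v_i|:
  edge 1→2: √(-6.3611² + -4.0256²) = 7.5278 (running 7.5278)
  edge 2→3: √(-0.7497² + -2.1283²) = 2.2565 (running 9.7843)
  edge 3→4: √(8.6700² + -1.5754²) = 8.8120 (running 18.5963)
  edge 4→1: √(-1.5593² + 7.7293²) = 7.8850 (running 26.4813)
Perimeter = 26.4813

Perimeter at t=0.179: 26.4813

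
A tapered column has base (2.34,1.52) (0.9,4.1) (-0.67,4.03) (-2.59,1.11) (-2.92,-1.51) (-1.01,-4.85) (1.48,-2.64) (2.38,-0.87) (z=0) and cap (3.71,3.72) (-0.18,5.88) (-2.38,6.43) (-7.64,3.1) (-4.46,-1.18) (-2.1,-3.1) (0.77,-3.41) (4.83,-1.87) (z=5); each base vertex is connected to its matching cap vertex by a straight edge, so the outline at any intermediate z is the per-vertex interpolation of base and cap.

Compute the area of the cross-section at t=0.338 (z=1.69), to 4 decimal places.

Area at t=0.338: 45.8008

Cross-section at t=0.338: each vertex is (1-t)·p0[i] + t·p1[i].
  v1: (1-0.338)·(2.34,1.52) + 0.338·(3.71,3.72) = (2.8031,2.2636)
  v2: (1-0.338)·(0.9,4.1) + 0.338·(-0.18,5.88) = (0.5350,4.7016)
  v3: (1-0.338)·(-0.67,4.03) + 0.338·(-2.38,6.43) = (-1.2480,4.8412)
  v4: (1-0.338)·(-2.59,1.11) + 0.338·(-7.64,3.1) = (-4.2969,1.7826)
  v5: (1-0.338)·(-2.92,-1.51) + 0.338·(-4.46,-1.18) = (-3.4405,-1.3985)
  v6: (1-0.338)·(-1.01,-4.85) + 0.338·(-2.1,-3.1) = (-1.3784,-4.2585)
  v7: (1-0.338)·(1.48,-2.64) + 0.338·(0.77,-3.41) = (1.2400,-2.9003)
  v8: (1-0.338)·(2.38,-0.87) + 0.338·(4.83,-1.87) = (3.2081,-1.2080)
Shoelace sum Σ(x_i·y_{i+1} − x_{i+1}·y_i):
  i=1: 2.8031·4.7016 − 0.5350·2.2636 = +11.9680 (running +11.9680)
  i=2: 0.5350·4.8412 − -1.2480·4.7016 = +8.4574 (running +20.4254)
  i=3: -1.2480·1.7826 − -4.2969·4.8412 = +18.5775 (running +39.0029)
  i=4: -4.2969·-1.3985 − -3.4405·1.7826 = +12.1422 (running +51.1451)
  i=5: -3.4405·-4.2585 − -1.3784·-1.3985 = +12.7238 (running +63.8689)
  i=6: -1.3784·-2.9003 − 1.2400·-4.2585 = +9.2784 (running +73.1473)
  i=7: 1.2400·-1.2080 − 3.2081·-2.9003 = +7.8064 (running +80.9537)
  i=8: 3.2081·2.2636 − 2.8031·-1.2080 = +10.6480 (running +91.6016)
Area = |Σ|/2 = |91.6016|/2 = 45.8008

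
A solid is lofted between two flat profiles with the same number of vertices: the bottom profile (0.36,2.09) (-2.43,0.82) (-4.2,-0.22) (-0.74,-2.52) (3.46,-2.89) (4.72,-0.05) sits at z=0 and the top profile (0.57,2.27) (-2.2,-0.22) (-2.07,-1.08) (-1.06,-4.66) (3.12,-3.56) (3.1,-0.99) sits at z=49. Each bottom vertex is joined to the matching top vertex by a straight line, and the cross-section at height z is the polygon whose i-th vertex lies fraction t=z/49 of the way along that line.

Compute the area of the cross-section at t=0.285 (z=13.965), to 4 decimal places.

Area at t=0.285: 26.7560

Cross-section at t=0.285: each vertex is (1-t)·p0[i] + t·p1[i].
  v1: (1-0.285)·(0.36,2.09) + 0.285·(0.57,2.27) = (0.4199,2.1413)
  v2: (1-0.285)·(-2.43,0.82) + 0.285·(-2.2,-0.22) = (-2.3645,0.5236)
  v3: (1-0.285)·(-4.2,-0.22) + 0.285·(-2.07,-1.08) = (-3.5930,-0.4651)
  v4: (1-0.285)·(-0.74,-2.52) + 0.285·(-1.06,-4.66) = (-0.8312,-3.1299)
  v5: (1-0.285)·(3.46,-2.89) + 0.285·(3.12,-3.56) = (3.3631,-3.0810)
  v6: (1-0.285)·(4.72,-0.05) + 0.285·(3.1,-0.99) = (4.2583,-0.3179)
Shoelace sum Σ(x_i·y_{i+1} − x_{i+1}·y_i):
  i=1: 0.4199·0.5236 − -2.3645·2.1413 = +5.2828 (running +5.2828)
  i=2: -2.3645·-0.4651 − -3.5930·0.5236 = +2.9810 (running +8.2638)
  i=3: -3.5930·-3.1299 − -0.8312·-0.4651 = +10.8590 (running +19.1228)
  i=4: -0.8312·-3.0810 − 3.3631·-3.1299 = +13.0871 (running +32.2098)
  i=5: 3.3631·-0.3179 − 4.2583·-3.0810 = +12.0505 (running +44.2603)
  i=6: 4.2583·2.1413 − 0.4199·-0.3179 = +9.2518 (running +53.5121)
Area = |Σ|/2 = |53.5121|/2 = 26.7560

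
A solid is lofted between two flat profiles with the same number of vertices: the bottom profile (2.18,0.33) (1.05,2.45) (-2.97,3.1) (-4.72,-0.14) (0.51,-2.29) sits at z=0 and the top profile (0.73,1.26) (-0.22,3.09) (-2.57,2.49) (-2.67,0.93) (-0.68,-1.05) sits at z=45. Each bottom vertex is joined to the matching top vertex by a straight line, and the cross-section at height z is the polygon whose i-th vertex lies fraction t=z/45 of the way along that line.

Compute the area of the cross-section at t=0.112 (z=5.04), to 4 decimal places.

Cross-section at t=0.112: each vertex is (1-t)·p0[i] + t·p1[i].
  v1: (1-0.112)·(2.18,0.33) + 0.112·(0.73,1.26) = (2.0176,0.4342)
  v2: (1-0.112)·(1.05,2.45) + 0.112·(-0.22,3.09) = (0.9078,2.5217)
  v3: (1-0.112)·(-2.97,3.1) + 0.112·(-2.57,2.49) = (-2.9252,3.0317)
  v4: (1-0.112)·(-4.72,-0.14) + 0.112·(-2.67,0.93) = (-4.4904,-0.0202)
  v5: (1-0.112)·(0.51,-2.29) + 0.112·(-0.68,-1.05) = (0.3767,-2.1511)
Shoelace sum Σ(x_i·y_{i+1} − x_{i+1}·y_i):
  i=1: 2.0176·2.5217 − 0.9078·0.4342 = +4.6936 (running +4.6936)
  i=2: 0.9078·3.0317 − -2.9252·2.5217 = +10.1285 (running +14.8221)
  i=3: -2.9252·-0.0202 − -4.4904·3.0317 = +13.6724 (running +28.4945)
  i=4: -4.4904·-2.1511 − 0.3767·-0.0202 = +9.6670 (running +38.1615)
  i=5: 0.3767·0.4342 − 2.0176·-2.1511 = +4.5037 (running +42.6652)
Area = |Σ|/2 = |42.6652|/2 = 21.3326

Area at t=0.112: 21.3326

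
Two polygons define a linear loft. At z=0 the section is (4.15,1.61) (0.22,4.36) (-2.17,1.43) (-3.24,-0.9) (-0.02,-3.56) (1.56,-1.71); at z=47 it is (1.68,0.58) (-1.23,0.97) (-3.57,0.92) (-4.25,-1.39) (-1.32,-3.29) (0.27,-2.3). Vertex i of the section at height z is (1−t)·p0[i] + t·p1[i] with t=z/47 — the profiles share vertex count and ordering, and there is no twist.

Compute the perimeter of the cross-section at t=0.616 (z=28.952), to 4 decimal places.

Cross-section at t=0.616: each vertex is (1-t)·p0[i] + t·p1[i].
  v1: (1-0.616)·(4.15,1.61) + 0.616·(1.68,0.58) = (2.6285,0.9755)
  v2: (1-0.616)·(0.22,4.36) + 0.616·(-1.23,0.97) = (-0.6732,2.2718)
  v3: (1-0.616)·(-2.17,1.43) + 0.616·(-3.57,0.92) = (-3.0324,1.1158)
  v4: (1-0.616)·(-3.24,-0.9) + 0.616·(-4.25,-1.39) = (-3.8622,-1.2018)
  v5: (1-0.616)·(-0.02,-3.56) + 0.616·(-1.32,-3.29) = (-0.8208,-3.3937)
  v6: (1-0.616)·(1.56,-1.71) + 0.616·(0.27,-2.3) = (0.7654,-2.0734)
Perimeter = Σ |v_{i+1} − v_i|:
  edge 1→2: √(-3.3017² + 1.2962²) = 3.5470 (running 3.5470)
  edge 2→3: √(-2.3592² + -1.1559²) = 2.6272 (running 6.1742)
  edge 3→4: √(-0.8298² + -2.3177²) = 2.4617 (running 8.6359)
  edge 4→5: √(3.0414² + -2.1918²) = 3.7489 (running 12.3848)
  edge 5→6: √(1.5862² + 1.3202²) = 2.0637 (running 14.4485)
  edge 6→1: √(1.8631² + 3.0490²) = 3.5731 (running 18.0216)
Perimeter = 18.0216

Perimeter at t=0.616: 18.0216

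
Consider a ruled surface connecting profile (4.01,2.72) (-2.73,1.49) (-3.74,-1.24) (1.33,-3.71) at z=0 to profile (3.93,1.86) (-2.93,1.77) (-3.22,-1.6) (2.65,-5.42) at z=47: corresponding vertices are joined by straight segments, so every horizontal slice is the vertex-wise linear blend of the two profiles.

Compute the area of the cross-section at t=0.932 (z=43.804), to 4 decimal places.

Cross-section at t=0.932: each vertex is (1-t)·p0[i] + t·p1[i].
  v1: (1-0.932)·(4.01,2.72) + 0.932·(3.93,1.86) = (3.9354,1.9185)
  v2: (1-0.932)·(-2.73,1.49) + 0.932·(-2.93,1.77) = (-2.9164,1.7510)
  v3: (1-0.932)·(-3.74,-1.24) + 0.932·(-3.22,-1.6) = (-3.2554,-1.5755)
  v4: (1-0.932)·(1.33,-3.71) + 0.932·(2.65,-5.42) = (2.5602,-5.3037)
Shoelace sum Σ(x_i·y_{i+1} − x_{i+1}·y_i):
  i=1: 3.9354·1.7510 − -2.9164·1.9185 = +12.4859 (running +12.4859)
  i=2: -2.9164·-1.5755 − -3.2554·1.7510 = +10.2949 (running +22.7807)
  i=3: -3.2554·-5.3037 − 2.5602·-1.5755 = +21.2992 (running +44.0799)
  i=4: 2.5602·1.9185 − 3.9354·-5.3037 = +25.7842 (running +69.8642)
Area = |Σ|/2 = |69.8642|/2 = 34.9321

Area at t=0.932: 34.9321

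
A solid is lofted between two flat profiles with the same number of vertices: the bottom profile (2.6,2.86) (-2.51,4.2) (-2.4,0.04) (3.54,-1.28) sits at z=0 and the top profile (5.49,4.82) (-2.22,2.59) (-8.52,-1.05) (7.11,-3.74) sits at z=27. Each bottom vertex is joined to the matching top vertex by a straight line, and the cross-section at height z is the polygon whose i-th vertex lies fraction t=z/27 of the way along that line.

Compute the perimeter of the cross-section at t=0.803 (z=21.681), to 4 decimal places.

Cross-section at t=0.803: each vertex is (1-t)·p0[i] + t·p1[i].
  v1: (1-0.803)·(2.6,2.86) + 0.803·(5.49,4.82) = (4.9207,4.4339)
  v2: (1-0.803)·(-2.51,4.2) + 0.803·(-2.22,2.59) = (-2.2771,2.9072)
  v3: (1-0.803)·(-2.4,0.04) + 0.803·(-8.52,-1.05) = (-7.3144,-0.8353)
  v4: (1-0.803)·(3.54,-1.28) + 0.803·(7.11,-3.74) = (6.4067,-3.2554)
Perimeter = Σ |v_{i+1} − v_i|:
  edge 1→2: √(-7.1978² + -1.5267²) = 7.3579 (running 7.3579)
  edge 2→3: √(-5.0372² + -3.7424²) = 6.2753 (running 13.6332)
  edge 3→4: √(13.7211² + -2.4201²) = 13.9329 (running 27.5661)
  edge 4→1: √(-1.4860² + 7.6893²) = 7.8315 (running 35.3976)
Perimeter = 35.3976

Perimeter at t=0.803: 35.3976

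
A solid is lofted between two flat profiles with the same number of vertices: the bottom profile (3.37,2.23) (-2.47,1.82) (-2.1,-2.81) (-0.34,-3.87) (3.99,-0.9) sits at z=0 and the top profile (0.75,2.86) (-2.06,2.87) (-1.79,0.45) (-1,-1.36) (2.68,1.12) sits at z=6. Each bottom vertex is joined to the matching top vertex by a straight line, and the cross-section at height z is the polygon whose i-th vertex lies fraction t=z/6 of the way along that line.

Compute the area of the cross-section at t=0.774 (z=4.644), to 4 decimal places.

Cross-section at t=0.774: each vertex is (1-t)·p0[i] + t·p1[i].
  v1: (1-0.774)·(3.37,2.23) + 0.774·(0.75,2.86) = (1.3421,2.7176)
  v2: (1-0.774)·(-2.47,1.82) + 0.774·(-2.06,2.87) = (-2.1527,2.6327)
  v3: (1-0.774)·(-2.1,-2.81) + 0.774·(-1.79,0.45) = (-1.8601,-0.2868)
  v4: (1-0.774)·(-0.34,-3.87) + 0.774·(-1,-1.36) = (-0.8508,-1.9273)
  v5: (1-0.774)·(3.99,-0.9) + 0.774·(2.68,1.12) = (2.9761,0.6635)
Shoelace sum Σ(x_i·y_{i+1} − x_{i+1}·y_i):
  i=1: 1.3421·2.6327 − -2.1527·2.7176 = +9.3835 (running +9.3835)
  i=2: -2.1527·-0.2868 − -1.8601·2.6327 = +5.5143 (running +14.8978)
  i=3: -1.8601·-1.9273 − -0.8508·-0.2868 = +3.3408 (running +18.2386)
  i=4: -0.8508·0.6635 − 2.9761·-1.9273 = +5.1711 (running +23.4097)
  i=5: 2.9761·2.7176 − 1.3421·0.6635 = +7.1973 (running +30.6071)
Area = |Σ|/2 = |30.6071|/2 = 15.3035

Area at t=0.774: 15.3035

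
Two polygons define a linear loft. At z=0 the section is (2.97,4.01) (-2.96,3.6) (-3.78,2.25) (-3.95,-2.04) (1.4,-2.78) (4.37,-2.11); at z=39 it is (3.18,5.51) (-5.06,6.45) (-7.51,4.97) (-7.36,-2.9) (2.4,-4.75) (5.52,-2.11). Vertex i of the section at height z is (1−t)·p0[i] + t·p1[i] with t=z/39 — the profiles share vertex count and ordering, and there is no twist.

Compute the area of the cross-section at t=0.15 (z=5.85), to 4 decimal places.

Cross-section at t=0.15: each vertex is (1-t)·p0[i] + t·p1[i].
  v1: (1-0.15)·(2.97,4.01) + 0.15·(3.18,5.51) = (3.0015,4.2350)
  v2: (1-0.15)·(-2.96,3.6) + 0.15·(-5.06,6.45) = (-3.2750,4.0275)
  v3: (1-0.15)·(-3.78,2.25) + 0.15·(-7.51,4.97) = (-4.3395,2.6580)
  v4: (1-0.15)·(-3.95,-2.04) + 0.15·(-7.36,-2.9) = (-4.4615,-2.1690)
  v5: (1-0.15)·(1.4,-2.78) + 0.15·(2.4,-4.75) = (1.5500,-3.0755)
  v6: (1-0.15)·(4.37,-2.11) + 0.15·(5.52,-2.11) = (4.5425,-2.1100)
Shoelace sum Σ(x_i·y_{i+1} − x_{i+1}·y_i):
  i=1: 3.0015·4.0275 − -3.2750·4.2350 = +25.9582 (running +25.9582)
  i=2: -3.2750·2.6580 − -4.3395·4.0275 = +8.7724 (running +34.7306)
  i=3: -4.3395·-2.1690 − -4.4615·2.6580 = +21.2710 (running +56.0016)
  i=4: -4.4615·-3.0755 − 1.5500·-2.1690 = +17.0833 (running +73.0849)
  i=5: 1.5500·-2.1100 − 4.5425·-3.0755 = +10.7000 (running +83.7848)
  i=6: 4.5425·4.2350 − 3.0015·-2.1100 = +25.5707 (running +109.3555)
Area = |Σ|/2 = |109.3555|/2 = 54.6777

Area at t=0.15: 54.6777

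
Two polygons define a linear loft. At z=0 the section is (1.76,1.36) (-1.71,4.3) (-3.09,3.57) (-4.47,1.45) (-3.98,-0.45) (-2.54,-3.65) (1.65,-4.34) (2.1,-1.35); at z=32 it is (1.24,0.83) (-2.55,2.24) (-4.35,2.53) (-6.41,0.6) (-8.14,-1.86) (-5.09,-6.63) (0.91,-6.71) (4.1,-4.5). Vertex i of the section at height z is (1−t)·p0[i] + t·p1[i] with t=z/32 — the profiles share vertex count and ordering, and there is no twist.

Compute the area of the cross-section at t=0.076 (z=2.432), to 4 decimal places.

Area at t=0.076: 41.8632

Cross-section at t=0.076: each vertex is (1-t)·p0[i] + t·p1[i].
  v1: (1-0.076)·(1.76,1.36) + 0.076·(1.24,0.83) = (1.7205,1.3197)
  v2: (1-0.076)·(-1.71,4.3) + 0.076·(-2.55,2.24) = (-1.7738,4.1434)
  v3: (1-0.076)·(-3.09,3.57) + 0.076·(-4.35,2.53) = (-3.1858,3.4910)
  v4: (1-0.076)·(-4.47,1.45) + 0.076·(-6.41,0.6) = (-4.6174,1.3854)
  v5: (1-0.076)·(-3.98,-0.45) + 0.076·(-8.14,-1.86) = (-4.2962,-0.5572)
  v6: (1-0.076)·(-2.54,-3.65) + 0.076·(-5.09,-6.63) = (-2.7338,-3.8765)
  v7: (1-0.076)·(1.65,-4.34) + 0.076·(0.91,-6.71) = (1.5938,-4.5201)
  v8: (1-0.076)·(2.1,-1.35) + 0.076·(4.1,-4.5) = (2.2520,-1.5894)
Shoelace sum Σ(x_i·y_{i+1} − x_{i+1}·y_i):
  i=1: 1.7205·4.1434 − -1.7738·1.3197 = +9.4697 (running +9.4697)
  i=2: -1.7738·3.4910 − -3.1858·4.1434 = +7.0076 (running +16.4773)
  i=3: -3.1858·1.3854 − -4.6174·3.4910 = +11.7057 (running +28.1830)
  i=4: -4.6174·-0.5572 − -4.2962·1.3854 = +8.5246 (running +36.7076)
  i=5: -4.2962·-3.8765 − -2.7338·-0.5572 = +15.1308 (running +51.8384)
  i=6: -2.7338·-4.5201 − 1.5938·-3.8765 = +18.5353 (running +70.3737)
  i=7: 1.5938·-1.5894 − 2.2520·-4.5201 = +7.6462 (running +78.0199)
  i=8: 2.2520·1.3197 − 1.7205·-1.5894 = +5.7065 (running +83.7264)
Area = |Σ|/2 = |83.7264|/2 = 41.8632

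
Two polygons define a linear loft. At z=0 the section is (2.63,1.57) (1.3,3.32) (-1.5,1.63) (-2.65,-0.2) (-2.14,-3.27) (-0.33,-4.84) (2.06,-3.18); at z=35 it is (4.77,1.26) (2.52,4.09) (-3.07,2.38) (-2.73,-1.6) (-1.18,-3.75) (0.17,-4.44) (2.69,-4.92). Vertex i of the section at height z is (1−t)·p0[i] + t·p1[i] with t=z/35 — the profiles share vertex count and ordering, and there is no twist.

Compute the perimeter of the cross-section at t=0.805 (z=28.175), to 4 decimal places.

Perimeter at t=0.805: 25.2562

Cross-section at t=0.805: each vertex is (1-t)·p0[i] + t·p1[i].
  v1: (1-0.805)·(2.63,1.57) + 0.805·(4.77,1.26) = (4.3527,1.3204)
  v2: (1-0.805)·(1.3,3.32) + 0.805·(2.52,4.09) = (2.2821,3.9398)
  v3: (1-0.805)·(-1.5,1.63) + 0.805·(-3.07,2.38) = (-2.7639,2.2337)
  v4: (1-0.805)·(-2.65,-0.2) + 0.805·(-2.73,-1.6) = (-2.7144,-1.3270)
  v5: (1-0.805)·(-2.14,-3.27) + 0.805·(-1.18,-3.75) = (-1.3672,-3.6564)
  v6: (1-0.805)·(-0.33,-4.84) + 0.805·(0.17,-4.44) = (0.0725,-4.5180)
  v7: (1-0.805)·(2.06,-3.18) + 0.805·(2.69,-4.92) = (2.5671,-4.5807)
Perimeter = Σ |v_{i+1} − v_i|:
  edge 1→2: √(-2.0706² + 2.6194²) = 3.3390 (running 3.3390)
  edge 2→3: √(-5.0459² + -1.7061²) = 5.3266 (running 8.6655)
  edge 3→4: √(0.0494² + -3.5607²) = 3.5611 (running 12.2266)
  edge 4→5: √(1.3472² + -2.3294²) = 2.6909 (running 14.9175)
  edge 5→6: √(1.4397² + -0.8616²) = 1.6778 (running 16.5954)
  edge 6→7: √(2.4946² + -0.0627²) = 2.4954 (running 19.0908)
  edge 7→1: √(1.7855² + 5.9012²) = 6.1654 (running 25.2562)
Perimeter = 25.2562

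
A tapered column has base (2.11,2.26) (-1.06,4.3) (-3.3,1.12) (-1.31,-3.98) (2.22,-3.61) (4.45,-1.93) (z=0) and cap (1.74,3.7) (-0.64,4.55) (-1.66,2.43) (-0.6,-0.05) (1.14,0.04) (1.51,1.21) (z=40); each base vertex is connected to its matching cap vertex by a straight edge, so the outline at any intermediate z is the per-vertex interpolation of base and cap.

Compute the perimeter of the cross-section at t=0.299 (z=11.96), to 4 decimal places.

Cross-section at t=0.299: each vertex is (1-t)·p0[i] + t·p1[i].
  v1: (1-0.299)·(2.11,2.26) + 0.299·(1.74,3.7) = (1.9994,2.6906)
  v2: (1-0.299)·(-1.06,4.3) + 0.299·(-0.64,4.55) = (-0.9344,4.3747)
  v3: (1-0.299)·(-3.3,1.12) + 0.299·(-1.66,2.43) = (-2.8096,1.5117)
  v4: (1-0.299)·(-1.31,-3.98) + 0.299·(-0.6,-0.05) = (-1.0977,-2.8049)
  v5: (1-0.299)·(2.22,-3.61) + 0.299·(1.14,0.04) = (1.8971,-2.5187)
  v6: (1-0.299)·(4.45,-1.93) + 0.299·(1.51,1.21) = (3.5709,-0.9911)
Perimeter = Σ |v_{i+1} − v_i|:
  edge 1→2: √(-2.9338² + 1.6842²) = 3.3828 (running 3.3828)
  edge 2→3: √(-1.8752² + -2.8631²) = 3.4225 (running 6.8054)
  edge 3→4: √(1.7119² + -4.3166²) = 4.6437 (running 11.4490)
  edge 4→5: √(2.9948² + 0.2863²) = 3.0084 (running 14.4575)
  edge 5→6: √(1.6739² + 1.5275²) = 2.2661 (running 16.7236)
  edge 6→1: √(-1.5716² + 3.6817²) = 4.0031 (running 20.7267)
Perimeter = 20.7267

Perimeter at t=0.299: 20.7267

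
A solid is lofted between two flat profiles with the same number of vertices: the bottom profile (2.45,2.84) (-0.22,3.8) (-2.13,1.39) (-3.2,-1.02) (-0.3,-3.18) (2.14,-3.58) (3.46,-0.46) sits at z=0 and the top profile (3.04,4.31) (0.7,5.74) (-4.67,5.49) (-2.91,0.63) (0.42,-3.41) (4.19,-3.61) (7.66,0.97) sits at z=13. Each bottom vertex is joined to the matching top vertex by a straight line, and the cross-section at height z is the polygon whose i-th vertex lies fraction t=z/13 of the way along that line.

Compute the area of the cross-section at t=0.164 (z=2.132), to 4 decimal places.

Cross-section at t=0.164: each vertex is (1-t)·p0[i] + t·p1[i].
  v1: (1-0.164)·(2.45,2.84) + 0.164·(3.04,4.31) = (2.5468,3.0811)
  v2: (1-0.164)·(-0.22,3.8) + 0.164·(0.7,5.74) = (-0.0691,4.1182)
  v3: (1-0.164)·(-2.13,1.39) + 0.164·(-4.67,5.49) = (-2.5466,2.0624)
  v4: (1-0.164)·(-3.2,-1.02) + 0.164·(-2.91,0.63) = (-3.1524,-0.7494)
  v5: (1-0.164)·(-0.3,-3.18) + 0.164·(0.42,-3.41) = (-0.1819,-3.2177)
  v6: (1-0.164)·(2.14,-3.58) + 0.164·(4.19,-3.61) = (2.4762,-3.5849)
  v7: (1-0.164)·(3.46,-0.46) + 0.164·(7.66,0.97) = (4.1488,-0.2255)
Shoelace sum Σ(x_i·y_{i+1} − x_{i+1}·y_i):
  i=1: 2.5468·4.1182 − -0.0691·3.0811 = +10.7009 (running +10.7009)
  i=2: -0.0691·2.0624 − -2.5466·4.1182 = +10.3446 (running +21.0455)
  i=3: -2.5466·-0.7494 − -3.1524·2.0624 = +8.4100 (running +29.4555)
  i=4: -3.1524·-3.2177 − -0.1819·-0.7494 = +10.0073 (running +39.4628)
  i=5: -0.1819·-3.5849 − 2.4762·-3.2177 = +8.6199 (running +48.0827)
  i=6: 2.4762·-0.2255 − 4.1488·-3.5849 = +14.3148 (running +62.3975)
  i=7: 4.1488·3.0811 − 2.5468·-0.2255 = +13.3570 (running +75.7545)
Area = |Σ|/2 = |75.7545|/2 = 37.8773

Area at t=0.164: 37.8773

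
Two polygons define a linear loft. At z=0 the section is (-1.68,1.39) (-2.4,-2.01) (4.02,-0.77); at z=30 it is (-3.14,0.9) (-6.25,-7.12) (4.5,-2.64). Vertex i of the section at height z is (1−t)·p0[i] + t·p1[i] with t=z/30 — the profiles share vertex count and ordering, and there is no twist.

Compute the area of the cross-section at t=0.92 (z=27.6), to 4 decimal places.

Cross-section at t=0.92: each vertex is (1-t)·p0[i] + t·p1[i].
  v1: (1-0.92)·(-1.68,1.39) + 0.92·(-3.14,0.9) = (-3.0232,0.9392)
  v2: (1-0.92)·(-2.4,-2.01) + 0.92·(-6.25,-7.12) = (-5.9420,-6.7112)
  v3: (1-0.92)·(4.02,-0.77) + 0.92·(4.5,-2.64) = (4.4616,-2.4904)
Shoelace sum Σ(x_i·y_{i+1} − x_{i+1}·y_i):
  i=1: -3.0232·-6.7112 − -5.9420·0.9392 = +25.8700 (running +25.8700)
  i=2: -5.9420·-2.4904 − 4.4616·-6.7112 = +44.7406 (running +70.6107)
  i=3: 4.4616·0.9392 − -3.0232·-2.4904 = -3.3386 (running +67.2720)
Area = |Σ|/2 = |67.2720|/2 = 33.6360

Area at t=0.92: 33.6360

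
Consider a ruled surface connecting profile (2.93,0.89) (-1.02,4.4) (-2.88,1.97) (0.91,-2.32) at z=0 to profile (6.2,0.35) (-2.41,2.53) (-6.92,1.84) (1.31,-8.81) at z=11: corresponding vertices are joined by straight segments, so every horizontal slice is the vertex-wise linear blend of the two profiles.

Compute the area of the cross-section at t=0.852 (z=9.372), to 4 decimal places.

Area at t=0.852: 61.6713

Cross-section at t=0.852: each vertex is (1-t)·p0[i] + t·p1[i].
  v1: (1-0.852)·(2.93,0.89) + 0.852·(6.2,0.35) = (5.7160,0.4299)
  v2: (1-0.852)·(-1.02,4.4) + 0.852·(-2.41,2.53) = (-2.2043,2.8068)
  v3: (1-0.852)·(-2.88,1.97) + 0.852·(-6.92,1.84) = (-6.3221,1.8592)
  v4: (1-0.852)·(0.91,-2.32) + 0.852·(1.31,-8.81) = (1.2508,-7.8495)
Shoelace sum Σ(x_i·y_{i+1} − x_{i+1}·y_i):
  i=1: 5.7160·2.8068 − -2.2043·0.4299 = +16.9912 (running +16.9912)
  i=2: -2.2043·1.8592 − -6.3221·2.8068 = +13.6463 (running +30.6375)
  i=3: -6.3221·-7.8495 − 1.2508·1.8592 = +47.2995 (running +77.9370)
  i=4: 1.2508·0.4299 − 5.7160·-7.8495 = +45.4057 (running +123.3427)
Area = |Σ|/2 = |123.3427|/2 = 61.6713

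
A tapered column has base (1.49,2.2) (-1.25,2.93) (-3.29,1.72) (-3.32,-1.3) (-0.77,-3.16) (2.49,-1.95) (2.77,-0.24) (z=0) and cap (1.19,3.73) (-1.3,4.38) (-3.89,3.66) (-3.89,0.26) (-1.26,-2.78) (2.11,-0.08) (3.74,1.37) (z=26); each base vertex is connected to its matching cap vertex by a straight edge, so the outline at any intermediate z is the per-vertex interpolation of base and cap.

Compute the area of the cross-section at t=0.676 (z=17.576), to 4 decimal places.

Area at t=0.676: 31.9203

Cross-section at t=0.676: each vertex is (1-t)·p0[i] + t·p1[i].
  v1: (1-0.676)·(1.49,2.2) + 0.676·(1.19,3.73) = (1.2872,3.2343)
  v2: (1-0.676)·(-1.25,2.93) + 0.676·(-1.3,4.38) = (-1.2838,3.9102)
  v3: (1-0.676)·(-3.29,1.72) + 0.676·(-3.89,3.66) = (-3.6956,3.0314)
  v4: (1-0.676)·(-3.32,-1.3) + 0.676·(-3.89,0.26) = (-3.7053,-0.2454)
  v5: (1-0.676)·(-0.77,-3.16) + 0.676·(-1.26,-2.78) = (-1.1012,-2.9031)
  v6: (1-0.676)·(2.49,-1.95) + 0.676·(2.11,-0.08) = (2.2331,-0.6859)
  v7: (1-0.676)·(2.77,-0.24) + 0.676·(3.74,1.37) = (3.4257,0.8484)
Shoelace sum Σ(x_i·y_{i+1} − x_{i+1}·y_i):
  i=1: 1.2872·3.9102 − -1.2838·3.2343 = +9.1854 (running +9.1854)
  i=2: -1.2838·3.0314 − -3.6956·3.9102 = +10.5588 (running +19.7442)
  i=3: -3.6956·-0.2454 − -3.7053·3.0314 = +12.1395 (running +31.8837)
  i=4: -3.7053·-2.9031 − -1.1012·-0.2454 = +10.4867 (running +42.3704)
  i=5: -1.1012·-0.6859 − 2.2331·-2.9031 = +7.2383 (running +49.6087)
  i=6: 2.2331·0.8484 − 3.4257·-0.6859 = +4.2441 (running +53.8528)
  i=7: 3.4257·3.2343 − 1.2872·0.8484 = +9.9877 (running +63.8405)
Area = |Σ|/2 = |63.8405|/2 = 31.9203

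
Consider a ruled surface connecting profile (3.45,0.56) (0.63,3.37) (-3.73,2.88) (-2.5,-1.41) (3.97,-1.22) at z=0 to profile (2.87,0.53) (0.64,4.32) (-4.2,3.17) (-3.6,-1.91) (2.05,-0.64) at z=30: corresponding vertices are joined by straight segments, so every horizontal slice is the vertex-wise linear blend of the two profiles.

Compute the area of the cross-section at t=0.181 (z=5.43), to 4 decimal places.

Area at t=0.181: 27.3432

Cross-section at t=0.181: each vertex is (1-t)·p0[i] + t·p1[i].
  v1: (1-0.181)·(3.45,0.56) + 0.181·(2.87,0.53) = (3.3450,0.5546)
  v2: (1-0.181)·(0.63,3.37) + 0.181·(0.64,4.32) = (0.6318,3.5419)
  v3: (1-0.181)·(-3.73,2.88) + 0.181·(-4.2,3.17) = (-3.8151,2.9325)
  v4: (1-0.181)·(-2.5,-1.41) + 0.181·(-3.6,-1.91) = (-2.6991,-1.5005)
  v5: (1-0.181)·(3.97,-1.22) + 0.181·(2.05,-0.64) = (3.6225,-1.1150)
Shoelace sum Σ(x_i·y_{i+1} − x_{i+1}·y_i):
  i=1: 3.3450·3.5419 − 0.6318·0.5546 = +11.4975 (running +11.4975)
  i=2: 0.6318·2.9325 − -3.8151·3.5419 = +15.3656 (running +26.8631)
  i=3: -3.8151·-1.5005 − -2.6991·2.9325 = +13.6396 (running +40.5027)
  i=4: -2.6991·-1.1150 − 3.6225·-1.5005 = +8.4451 (running +48.9478)
  i=5: 3.6225·0.5546 − 3.3450·-1.1150 = +5.7387 (running +54.6864)
Area = |Σ|/2 = |54.6864|/2 = 27.3432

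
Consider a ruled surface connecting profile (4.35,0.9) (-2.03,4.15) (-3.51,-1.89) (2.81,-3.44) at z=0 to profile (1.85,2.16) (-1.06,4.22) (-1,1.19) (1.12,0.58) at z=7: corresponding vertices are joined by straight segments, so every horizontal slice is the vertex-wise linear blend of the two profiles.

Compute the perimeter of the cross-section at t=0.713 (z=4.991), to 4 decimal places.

Perimeter at t=0.713: 14.4974

Cross-section at t=0.713: each vertex is (1-t)·p0[i] + t·p1[i].
  v1: (1-0.713)·(4.35,0.9) + 0.713·(1.85,2.16) = (2.5675,1.7984)
  v2: (1-0.713)·(-2.03,4.15) + 0.713·(-1.06,4.22) = (-1.3384,4.1999)
  v3: (1-0.713)·(-3.51,-1.89) + 0.713·(-1,1.19) = (-1.7204,0.3060)
  v4: (1-0.713)·(2.81,-3.44) + 0.713·(1.12,0.58) = (1.6050,-0.5737)
Perimeter = Σ |v_{i+1} − v_i|:
  edge 1→2: √(-3.9059² + 2.4015²) = 4.5851 (running 4.5851)
  edge 2→3: √(-0.3820² + -3.8939²) = 3.9126 (running 8.4977)
  edge 3→4: √(3.3254² + -0.8798²) = 3.4398 (running 11.9375)
  edge 4→1: √(0.9625² + 2.3721²) = 2.5599 (running 14.4974)
Perimeter = 14.4974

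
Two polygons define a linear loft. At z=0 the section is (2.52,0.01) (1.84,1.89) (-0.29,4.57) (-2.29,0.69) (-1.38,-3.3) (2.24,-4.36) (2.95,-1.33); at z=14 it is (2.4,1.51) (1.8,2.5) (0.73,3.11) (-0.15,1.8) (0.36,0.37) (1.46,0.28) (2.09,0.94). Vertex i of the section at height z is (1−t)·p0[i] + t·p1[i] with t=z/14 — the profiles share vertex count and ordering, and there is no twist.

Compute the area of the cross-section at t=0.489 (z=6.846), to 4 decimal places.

Cross-section at t=0.489: each vertex is (1-t)·p0[i] + t·p1[i].
  v1: (1-0.489)·(2.52,0.01) + 0.489·(2.4,1.51) = (2.4613,0.7435)
  v2: (1-0.489)·(1.84,1.89) + 0.489·(1.8,2.5) = (1.8204,2.1883)
  v3: (1-0.489)·(-0.29,4.57) + 0.489·(0.73,3.11) = (0.2088,3.8561)
  v4: (1-0.489)·(-2.29,0.69) + 0.489·(-0.15,1.8) = (-1.2435,1.2328)
  v5: (1-0.489)·(-1.38,-3.3) + 0.489·(0.36,0.37) = (-0.5291,-1.5054)
  v6: (1-0.489)·(2.24,-4.36) + 0.489·(1.46,0.28) = (1.8586,-2.0910)
  v7: (1-0.489)·(2.95,-1.33) + 0.489·(2.09,0.94) = (2.5295,-0.2200)
Shoelace sum Σ(x_i·y_{i+1} − x_{i+1}·y_i):
  i=1: 2.4613·2.1883 − 1.8204·0.7435 = +4.0326 (running +4.0326)
  i=2: 1.8204·3.8561 − 0.2088·2.1883 = +6.5629 (running +10.5954)
  i=3: 0.2088·1.2328 − -1.2435·3.8561 = +5.0525 (running +15.6480)
  i=4: -1.2435·-1.5054 − -0.5291·1.2328 = +2.5243 (running +18.1723)
  i=5: -0.5291·-2.0910 − 1.8586·-1.5054 = +3.9043 (running +22.0766)
  i=6: 1.8586·-0.2200 − 2.5295·-2.0910 = +4.8804 (running +26.9570)
  i=7: 2.5295·0.7435 − 2.4613·-0.2200 = +2.4221 (running +29.3790)
Area = |Σ|/2 = |29.3790|/2 = 14.6895

Area at t=0.489: 14.6895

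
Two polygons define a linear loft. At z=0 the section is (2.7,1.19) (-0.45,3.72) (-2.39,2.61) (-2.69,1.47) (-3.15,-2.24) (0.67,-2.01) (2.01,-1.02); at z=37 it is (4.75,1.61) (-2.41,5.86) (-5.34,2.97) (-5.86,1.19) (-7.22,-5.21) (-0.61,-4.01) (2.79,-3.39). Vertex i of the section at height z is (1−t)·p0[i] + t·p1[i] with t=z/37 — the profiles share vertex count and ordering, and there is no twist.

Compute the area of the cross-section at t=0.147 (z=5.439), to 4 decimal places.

Cross-section at t=0.147: each vertex is (1-t)·p0[i] + t·p1[i].
  v1: (1-0.147)·(2.7,1.19) + 0.147·(4.75,1.61) = (3.0013,1.2517)
  v2: (1-0.147)·(-0.45,3.72) + 0.147·(-2.41,5.86) = (-0.7381,4.0346)
  v3: (1-0.147)·(-2.39,2.61) + 0.147·(-5.34,2.97) = (-2.8237,2.6629)
  v4: (1-0.147)·(-2.69,1.47) + 0.147·(-5.86,1.19) = (-3.1560,1.4288)
  v5: (1-0.147)·(-3.15,-2.24) + 0.147·(-7.22,-5.21) = (-3.7483,-2.6766)
  v6: (1-0.147)·(0.67,-2.01) + 0.147·(-0.61,-4.01) = (0.4818,-2.3040)
  v7: (1-0.147)·(2.01,-1.02) + 0.147·(2.79,-3.39) = (2.1247,-1.3684)
Shoelace sum Σ(x_i·y_{i+1} − x_{i+1}·y_i):
  i=1: 3.0013·4.0346 − -0.7381·1.2517 = +13.0331 (running +13.0331)
  i=2: -0.7381·2.6629 − -2.8237·4.0346 = +9.4267 (running +22.4598)
  i=3: -2.8237·1.4288 − -3.1560·2.6629 = +4.3696 (running +26.8294)
  i=4: -3.1560·-2.6766 − -3.7483·1.4288 = +13.8030 (running +40.6324)
  i=5: -3.7483·-2.3040 − 0.4818·-2.6766 = +9.9257 (running +50.5582)
  i=6: 0.4818·-1.3684 − 2.1247·-2.3040 = +4.2359 (running +54.7940)
  i=7: 2.1247·1.2517 − 3.0013·-1.3684 = +6.7665 (running +61.5606)
Area = |Σ|/2 = |61.5606|/2 = 30.7803

Area at t=0.147: 30.7803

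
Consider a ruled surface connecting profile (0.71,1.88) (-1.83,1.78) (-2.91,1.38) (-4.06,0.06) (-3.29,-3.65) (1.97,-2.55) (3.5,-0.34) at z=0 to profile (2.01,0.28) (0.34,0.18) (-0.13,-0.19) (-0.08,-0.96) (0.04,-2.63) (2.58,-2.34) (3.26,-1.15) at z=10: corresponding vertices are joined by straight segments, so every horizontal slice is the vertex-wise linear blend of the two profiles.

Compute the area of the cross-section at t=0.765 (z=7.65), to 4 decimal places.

Area at t=0.765: 11.3763

Cross-section at t=0.765: each vertex is (1-t)·p0[i] + t·p1[i].
  v1: (1-0.765)·(0.71,1.88) + 0.765·(2.01,0.28) = (1.7045,0.6560)
  v2: (1-0.765)·(-1.83,1.78) + 0.765·(0.34,0.18) = (-0.1699,0.5560)
  v3: (1-0.765)·(-2.91,1.38) + 0.765·(-0.13,-0.19) = (-0.7833,0.1789)
  v4: (1-0.765)·(-4.06,0.06) + 0.765·(-0.08,-0.96) = (-1.0153,-0.7203)
  v5: (1-0.765)·(-3.29,-3.65) + 0.765·(0.04,-2.63) = (-0.7426,-2.8697)
  v6: (1-0.765)·(1.97,-2.55) + 0.765·(2.58,-2.34) = (2.4367,-2.3893)
  v7: (1-0.765)·(3.5,-0.34) + 0.765·(3.26,-1.15) = (3.3164,-0.9596)
Shoelace sum Σ(x_i·y_{i+1} − x_{i+1}·y_i):
  i=1: 1.7045·0.5560 − -0.1699·0.6560 = +1.0592 (running +1.0592)
  i=2: -0.1699·0.1789 − -0.7833·0.5560 = +0.4051 (running +1.4643)
  i=3: -0.7833·-0.7203 − -1.0153·0.1789 = +0.7459 (running +2.2102)
  i=4: -1.0153·-2.8697 − -0.7426·-0.7203 = +2.3787 (running +4.5889)
  i=5: -0.7426·-2.3893 − 2.4367·-2.8697 = +8.7667 (running +13.3556)
  i=6: 2.4367·-0.9596 − 3.3164·-2.3893 = +5.5857 (running +18.9413)
  i=7: 3.3164·0.6560 − 1.7045·-0.9596 = +3.8113 (running +22.7526)
Area = |Σ|/2 = |22.7526|/2 = 11.3763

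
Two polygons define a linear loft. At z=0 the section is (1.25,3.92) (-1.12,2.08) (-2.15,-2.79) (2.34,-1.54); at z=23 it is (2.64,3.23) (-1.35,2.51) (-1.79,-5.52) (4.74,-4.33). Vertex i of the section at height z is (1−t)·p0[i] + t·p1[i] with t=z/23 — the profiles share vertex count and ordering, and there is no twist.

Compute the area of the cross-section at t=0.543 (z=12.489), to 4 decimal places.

Cross-section at t=0.543: each vertex is (1-t)·p0[i] + t·p1[i].
  v1: (1-0.543)·(1.25,3.92) + 0.543·(2.64,3.23) = (2.0048,3.5453)
  v2: (1-0.543)·(-1.12,2.08) + 0.543·(-1.35,2.51) = (-1.2449,2.3135)
  v3: (1-0.543)·(-2.15,-2.79) + 0.543·(-1.79,-5.52) = (-1.9545,-4.2724)
  v4: (1-0.543)·(2.34,-1.54) + 0.543·(4.74,-4.33) = (3.6432,-3.0550)
Shoelace sum Σ(x_i·y_{i+1} − x_{i+1}·y_i):
  i=1: 2.0048·2.3135 − -1.2449·3.5453 = +9.0516 (running +9.0516)
  i=2: -1.2449·-4.2724 − -1.9545·2.3135 = +9.8404 (running +18.8920)
  i=3: -1.9545·-3.0550 − 3.6432·-4.2724 = +21.5362 (running +40.4282)
  i=4: 3.6432·3.5453 − 2.0048·-3.0550 = +19.0409 (running +59.4690)
Area = |Σ|/2 = |59.4690|/2 = 29.7345

Area at t=0.543: 29.7345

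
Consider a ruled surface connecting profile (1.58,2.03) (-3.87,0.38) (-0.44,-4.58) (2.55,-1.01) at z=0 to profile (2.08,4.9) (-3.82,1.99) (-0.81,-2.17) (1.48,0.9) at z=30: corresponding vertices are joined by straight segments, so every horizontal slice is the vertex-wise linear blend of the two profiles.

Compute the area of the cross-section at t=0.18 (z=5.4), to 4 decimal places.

Cross-section at t=0.18: each vertex is (1-t)·p0[i] + t·p1[i].
  v1: (1-0.18)·(1.58,2.03) + 0.18·(2.08,4.9) = (1.6700,2.5466)
  v2: (1-0.18)·(-3.87,0.38) + 0.18·(-3.82,1.99) = (-3.8610,0.6698)
  v3: (1-0.18)·(-0.44,-4.58) + 0.18·(-0.81,-2.17) = (-0.5066,-4.1462)
  v4: (1-0.18)·(2.55,-1.01) + 0.18·(1.48,0.9) = (2.3574,-0.6662)
Shoelace sum Σ(x_i·y_{i+1} − x_{i+1}·y_i):
  i=1: 1.6700·0.6698 − -3.8610·2.5466 = +10.9510 (running +10.9510)
  i=2: -3.8610·-4.1462 − -0.5066·0.6698 = +16.3478 (running +27.2988)
  i=3: -0.5066·-0.6662 − 2.3574·-4.1462 = +10.1117 (running +37.4105)
  i=4: 2.3574·2.5466 − 1.6700·-0.6662 = +7.1159 (running +44.5264)
Area = |Σ|/2 = |44.5264|/2 = 22.2632

Area at t=0.18: 22.2632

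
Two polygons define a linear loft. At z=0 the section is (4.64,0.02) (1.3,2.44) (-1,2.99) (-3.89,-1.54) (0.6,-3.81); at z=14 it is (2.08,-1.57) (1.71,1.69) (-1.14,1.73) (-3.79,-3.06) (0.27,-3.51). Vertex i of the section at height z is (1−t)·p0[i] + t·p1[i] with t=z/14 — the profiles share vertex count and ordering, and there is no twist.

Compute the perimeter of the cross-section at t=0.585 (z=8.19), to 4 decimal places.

Cross-section at t=0.585: each vertex is (1-t)·p0[i] + t·p1[i].
  v1: (1-0.585)·(4.64,0.02) + 0.585·(2.08,-1.57) = (3.1424,-0.9102)
  v2: (1-0.585)·(1.3,2.44) + 0.585·(1.71,1.69) = (1.5398,2.0013)
  v3: (1-0.585)·(-1,2.99) + 0.585·(-1.14,1.73) = (-1.0819,2.2529)
  v4: (1-0.585)·(-3.89,-1.54) + 0.585·(-3.79,-3.06) = (-3.8315,-2.4292)
  v5: (1-0.585)·(0.6,-3.81) + 0.585·(0.27,-3.51) = (0.4070,-3.6345)
Perimeter = Σ |v_{i+1} − v_i|:
  edge 1→2: √(-1.6025² + 2.9114²) = 3.3233 (running 3.3233)
  edge 2→3: √(-2.6218² + 0.2517²) = 2.6338 (running 5.9571)
  edge 3→4: √(-2.7496² + -4.6821²) = 5.4298 (running 11.3869)
  edge 4→5: √(4.2385² + -1.2053²) = 4.4065 (running 15.7934)
  edge 5→1: √(2.7354² + 2.7243²) = 3.8607 (running 19.6540)
Perimeter = 19.6540

Perimeter at t=0.585: 19.6540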